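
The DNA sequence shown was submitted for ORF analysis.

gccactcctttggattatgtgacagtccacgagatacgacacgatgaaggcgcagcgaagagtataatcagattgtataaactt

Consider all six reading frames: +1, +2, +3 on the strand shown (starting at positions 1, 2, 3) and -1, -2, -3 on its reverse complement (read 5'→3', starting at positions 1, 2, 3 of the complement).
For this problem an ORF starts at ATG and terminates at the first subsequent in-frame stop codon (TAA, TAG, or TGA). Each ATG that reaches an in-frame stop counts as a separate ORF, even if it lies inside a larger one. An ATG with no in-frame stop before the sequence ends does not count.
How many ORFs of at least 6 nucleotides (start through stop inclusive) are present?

Reverse complement (5'→3'): AAGTTTATACAATCTGATTATACTCTTCGCTGCGCCTTCATCGTGTCGTATCTCGTGGACTGTCACATAATCCAAAGGAGTGGC
Frame +1: GCC ACT CCT TTG GAT TAT GTG ACA GTC CAC GAG ATA CGA CAC GAT GAA GGC GCA GCG AAG AGT ATA ATC AGA TTG TAT AAA CTT — no ATG→stop ORF.
Frame +2: CCA CTC CTT TGG ATT ATG TGA CAG TCC ACG AGA TAC GAC ACG ATG AAG GCG CAG CGA AGA GTA TAA TCA GAT TGT ATA AAC — ATG at 17, stop TGA at 20 → 6 nt; ATG at 44, stop TAA at 65 → 24 nt.
Frame +3: CAC TCC TTT GGA TTA TGT GAC AGT CCA CGA GAT ACG ACA CGA TGA AGG CGC AGC GAA GAG TAT AAT CAG ATT GTA TAA ACT — no ATG→stop ORF.
Frame -1: AAG TTT ATA CAA TCT GAT TAT ACT CTT CGC TGC GCC TTC ATC GTG TCG TAT CTC GTG GAC TGT CAC ATA ATC CAA AGG AGT GGC — no ATG→stop ORF.
Frame -2: AGT TTA TAC AAT CTG ATT ATA CTC TTC GCT GCG CCT TCA TCG TGT CGT ATC TCG TGG ACT GTC ACA TAA TCC AAA GGA GTG — no ATG→stop ORF.
Frame -3: GTT TAT ACA ATC TGA TTA TAC TCT TCG CTG CGC CTT CAT CGT GTC GTA TCT CGT GGA CTG TCA CAT AAT CCA AAG GAG TGG — no ATG→stop ORF.
ORFs ≥ 6 nucleotides: frame +2 17–22 (6 nucleotides), frame +2 44–67 (24 nucleotides). Count = 2.

2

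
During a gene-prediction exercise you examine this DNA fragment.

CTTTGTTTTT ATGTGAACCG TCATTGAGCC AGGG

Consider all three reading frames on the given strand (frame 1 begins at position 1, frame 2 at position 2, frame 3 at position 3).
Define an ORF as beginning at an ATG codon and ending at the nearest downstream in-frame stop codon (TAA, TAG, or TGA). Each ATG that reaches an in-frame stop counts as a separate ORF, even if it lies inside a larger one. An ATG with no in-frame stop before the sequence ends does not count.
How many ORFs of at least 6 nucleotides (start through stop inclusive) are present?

1

Frame 1: CTT TGT TTT TAT GTG AAC CGT CAT TGA GCC AGG — no ATG→stop ORF.
Frame 2: TTT GTT TTT ATG TGA ACC GTC ATT GAG CCA GGG — ATG at 11, stop TGA at 14 → 6 nt.
Frame 3: TTG TTT TTA TGT GAA CCG TCA TTG AGC CAG — no ATG→stop ORF.
ORFs ≥ 6 nucleotides: frame 2 11–16 (6 nucleotides). Count = 1.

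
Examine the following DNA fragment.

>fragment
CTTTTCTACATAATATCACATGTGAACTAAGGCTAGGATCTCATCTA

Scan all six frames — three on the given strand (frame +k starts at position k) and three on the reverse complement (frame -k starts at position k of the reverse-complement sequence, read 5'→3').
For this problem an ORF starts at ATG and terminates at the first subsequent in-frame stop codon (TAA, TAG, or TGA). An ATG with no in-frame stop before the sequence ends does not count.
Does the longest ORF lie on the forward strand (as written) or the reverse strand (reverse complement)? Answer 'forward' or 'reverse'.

reverse

Reverse complement (5'→3'): TAGATGAGATCCTAGCCTTAGTTCACATGTGATATTATGTAGAAAAG
Frame +1: CTT TTC TAC ATA ATA TCA CAT GTG AAC TAA GGC TAG GAT CTC ATC — no ATG→stop ORF.
Frame +2: TTT TCT ACA TAA TAT CAC ATG TGA ACT AAG GCT AGG ATC TCA TCT — ATG at 20, stop TGA at 23 → 6 nt.
Frame +3: TTT CTA CAT AAT ATC ACA TGT GAA CTA AGG CTA GGA TCT CAT CTA — no ATG→stop ORF.
Frame -1: TAG ATG AGA TCC TAG CCT TAG TTC ACA TGT GAT ATT ATG TAG AAA — ATG at 4, stop TAG at 13 → 12 nt; ATG at 37, stop TAG at 40 → 6 nt.
Frame -2: AGA TGA GAT CCT AGC CTT AGT TCA CAT GTG ATA TTA TGT AGA AAA — no ATG→stop ORF.
Frame -3: GAT GAG ATC CTA GCC TTA GTT CAC ATG TGA TAT TAT GTA GAA AAG — ATG at 27, stop TGA at 30 → 6 nt.
Forward-strand max 6 nt; reverse-strand max 12 nt. The reverse strand has the longer ORF.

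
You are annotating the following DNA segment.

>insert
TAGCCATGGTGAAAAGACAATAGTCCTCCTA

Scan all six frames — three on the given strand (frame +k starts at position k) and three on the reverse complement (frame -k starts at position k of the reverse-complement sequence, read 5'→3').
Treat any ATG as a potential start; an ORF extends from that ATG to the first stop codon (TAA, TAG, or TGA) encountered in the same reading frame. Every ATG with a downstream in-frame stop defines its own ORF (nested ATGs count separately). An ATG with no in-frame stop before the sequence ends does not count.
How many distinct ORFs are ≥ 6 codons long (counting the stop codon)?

Reverse complement (5'→3'): TAGGAGGACTATTGTCTTTTCACCATGGCTA
Frame +1: TAG CCA TGG TGA AAA GAC AAT AGT CCT CCT — no ATG→stop ORF.
Frame +2: AGC CAT GGT GAA AAG ACA ATA GTC CTC CTA — no ATG→stop ORF.
Frame +3: GCC ATG GTG AAA AGA CAA TAG TCC TCC — ATG at 6, stop TAG at 21 → 18 nt.
Frame -1: TAG GAG GAC TAT TGT CTT TTC ACC ATG GCT — no ATG→stop ORF.
Frame -2: AGG AGG ACT ATT GTC TTT TCA CCA TGG CTA — no ATG→stop ORF.
Frame -3: GGA GGA CTA TTG TCT TTT CAC CAT GGC — no ATG→stop ORF.
ORFs ≥ 6 codons: frame +3 6–23 (6 codons). Count = 1.

1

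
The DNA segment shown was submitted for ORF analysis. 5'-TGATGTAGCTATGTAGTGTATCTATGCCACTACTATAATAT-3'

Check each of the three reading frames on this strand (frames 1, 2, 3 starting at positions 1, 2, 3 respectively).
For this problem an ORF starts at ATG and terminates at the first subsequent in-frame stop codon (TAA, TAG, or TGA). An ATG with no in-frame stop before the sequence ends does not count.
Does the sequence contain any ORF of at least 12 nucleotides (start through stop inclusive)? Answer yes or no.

Frame 1: TGA TGT AGC TAT GTA GTG TAT CTA TGC CAC TAC TAT AAT — no ATG→stop ORF.
Frame 2: GAT GTA GCT ATG TAG TGT ATC TAT GCC ACT ACT ATA ATA — ATG at 11, stop TAG at 14 → 6 nt.
Frame 3: ATG TAG CTA TGT AGT GTA TCT ATG CCA CTA CTA TAA TAT — ATG at 3, stop TAG at 6 → 6 nt; ATG at 24, stop TAA at 36 → 15 nt.
Frame 3 has an ORF of 15 nucleotides (positions 24–38) ≥ 12, so yes.

yes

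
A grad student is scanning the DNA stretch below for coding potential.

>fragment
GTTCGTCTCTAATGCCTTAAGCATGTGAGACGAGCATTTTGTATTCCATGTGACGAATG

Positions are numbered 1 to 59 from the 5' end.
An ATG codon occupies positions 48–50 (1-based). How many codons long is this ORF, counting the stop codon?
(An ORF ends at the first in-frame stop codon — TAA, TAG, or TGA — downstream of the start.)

Codons from position 48: ATG (48–50), TGA (51–53).
TGA is the first in-frame stop; that's 2 codons including the stop.

2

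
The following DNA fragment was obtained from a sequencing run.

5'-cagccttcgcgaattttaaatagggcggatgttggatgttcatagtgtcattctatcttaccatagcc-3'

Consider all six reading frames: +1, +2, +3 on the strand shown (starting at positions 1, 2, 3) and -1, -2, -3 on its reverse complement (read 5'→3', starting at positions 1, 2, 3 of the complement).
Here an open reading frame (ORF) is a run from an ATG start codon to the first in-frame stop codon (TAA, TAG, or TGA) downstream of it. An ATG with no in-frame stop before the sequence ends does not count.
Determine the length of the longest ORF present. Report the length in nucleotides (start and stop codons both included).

12

Reverse complement (5'→3'): GGCTATGGTAAGATAGAATGACACTATGAACATCCAACATCCGCCCTATTTAAAATTCGCGAAGGCTG
Frame +1: CAG CCT TCG CGA ATT TTA AAT AGG GCG GAT GTT GGA TGT TCA TAG TGT CAT TCT ATC TTA CCA TAG — no ATG→stop ORF.
Frame +2: AGC CTT CGC GAA TTT TAA ATA GGG CGG ATG TTG GAT GTT CAT AGT GTC ATT CTA TCT TAC CAT AGC — no ATG→stop ORF.
Frame +3: GCC TTC GCG AAT TTT AAA TAG GGC GGA TGT TGG ATG TTC ATA GTG TCA TTC TAT CTT ACC ATA GCC — no ATG→stop ORF.
Frame -1: GGC TAT GGT AAG ATA GAA TGA CAC TAT GAA CAT CCA ACA TCC GCC CTA TTT AAA ATT CGC GAA GGC — no ATG→stop ORF.
Frame -2: GCT ATG GTA AGA TAG AAT GAC ACT ATG AAC ATC CAA CAT CCG CCC TAT TTA AAA TTC GCG AAG GCT — ATG at 5, stop TAG at 14 → 12 nt.
Frame -3: CTA TGG TAA GAT AGA ATG ACA CTA TGA ACA TCC AAC ATC CGC CCT ATT TAA AAT TCG CGA AGG CTG — ATG at 18, stop TGA at 27 → 12 nt.
Longest: frame -2, positions 5–16, 12 nt = 4 codons = 3 aa. → 12 nucleotides.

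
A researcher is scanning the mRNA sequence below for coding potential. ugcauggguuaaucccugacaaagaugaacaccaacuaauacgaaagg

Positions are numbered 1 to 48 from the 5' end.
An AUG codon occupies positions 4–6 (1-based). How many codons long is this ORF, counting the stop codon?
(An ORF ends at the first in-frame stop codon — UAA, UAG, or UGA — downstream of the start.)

3

Codons from position 4: AUG (4–6), GGU (7–9), UAA (10–12).
UAA is the first in-frame stop; that's 3 codons including the stop.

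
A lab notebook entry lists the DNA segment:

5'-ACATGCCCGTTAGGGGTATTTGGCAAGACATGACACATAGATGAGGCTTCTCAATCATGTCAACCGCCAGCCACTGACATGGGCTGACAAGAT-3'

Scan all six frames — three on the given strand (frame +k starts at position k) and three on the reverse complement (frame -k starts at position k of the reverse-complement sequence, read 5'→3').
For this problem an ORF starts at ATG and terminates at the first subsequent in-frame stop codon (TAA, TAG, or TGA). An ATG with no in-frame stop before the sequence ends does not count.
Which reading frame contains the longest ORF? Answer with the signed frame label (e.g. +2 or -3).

Reverse complement (5'→3'): ATCTTGTCAGCCCATGTCAGTGGCTGGCGGTTGACATGATTGAGAAGCCTCATCTATGTGTCATGTCTTGCCAAATACCCCTAACGGGCATGT
Frame +1: ACA TGC CCG TTA GGG GTA TTT GGC AAG ACA TGA CAC ATA GAT GAG GCT TCT CAA TCA TGT CAA CCG CCA GCC ACT GAC ATG GGC TGA CAA GAT — ATG at 79, stop TGA at 85 → 9 nt.
Frame +2: CAT GCC CGT TAG GGG TAT TTG GCA AGA CAT GAC ACA TAG ATG AGG CTT CTC AAT CAT GTC AAC CGC CAG CCA CTG ACA TGG GCT GAC AAG — no ATG→stop ORF.
Frame +3: ATG CCC GTT AGG GGT ATT TGG CAA GAC ATG ACA CAT AGA TGA GGC TTC TCA ATC ATG TCA ACC GCC AGC CAC TGA CAT GGG CTG ACA AGA — ATG at 3, stop TGA at 42 → 42 nt; ATG at 30, stop TGA at 42 → 15 nt; ATG at 57, stop TGA at 75 → 21 nt.
Frame -1: ATC TTG TCA GCC CAT GTC AGT GGC TGG CGG TTG ACA TGA TTG AGA AGC CTC ATC TAT GTG TCA TGT CTT GCC AAA TAC CCC TAA CGG GCA TGT — no ATG→stop ORF.
Frame -2: TCT TGT CAG CCC ATG TCA GTG GCT GGC GGT TGA CAT GAT TGA GAA GCC TCA TCT ATG TGT CAT GTC TTG CCA AAT ACC CCT AAC GGG CAT — ATG at 14, stop TGA at 32 → 21 nt.
Frame -3: CTT GTC AGC CCA TGT CAG TGG CTG GCG GTT GAC ATG ATT GAG AAG CCT CAT CTA TGT GTC ATG TCT TGC CAA ATA CCC CTA ACG GGC ATG — no ATG→stop ORF.
Longest ORF is 42 nt in frame +3 (positions 3–44).

+3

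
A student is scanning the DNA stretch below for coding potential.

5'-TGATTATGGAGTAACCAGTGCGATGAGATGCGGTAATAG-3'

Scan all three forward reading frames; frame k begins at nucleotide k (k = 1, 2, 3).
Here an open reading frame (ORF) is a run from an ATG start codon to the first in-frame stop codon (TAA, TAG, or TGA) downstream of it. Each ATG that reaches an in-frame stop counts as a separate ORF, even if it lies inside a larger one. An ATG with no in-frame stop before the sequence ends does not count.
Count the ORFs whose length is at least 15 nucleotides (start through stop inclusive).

Frame 1: TGA TTA TGG AGT AAC CAG TGC GAT GAG ATG CGG TAA TAG — ATG at 28, stop TAA at 34 → 9 nt.
Frame 2: GAT TAT GGA GTA ACC AGT GCG ATG AGA TGC GGT AAT — no ATG→stop ORF.
Frame 3: ATT ATG GAG TAA CCA GTG CGA TGA GAT GCG GTA ATA — ATG at 6, stop TAA at 12 → 9 nt.
No ORF reaches 15 nucleotides. Count = 0.

0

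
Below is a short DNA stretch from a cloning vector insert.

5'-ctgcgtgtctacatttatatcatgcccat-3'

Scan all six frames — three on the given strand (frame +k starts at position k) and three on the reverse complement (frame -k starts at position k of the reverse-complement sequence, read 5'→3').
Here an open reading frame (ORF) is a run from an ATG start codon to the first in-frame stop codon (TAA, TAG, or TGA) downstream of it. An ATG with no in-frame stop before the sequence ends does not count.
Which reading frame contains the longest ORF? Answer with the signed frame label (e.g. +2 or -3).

-1

Reverse complement (5'→3'): ATGGGCATGATATAAATGTAGACACGCAG
Frame +1: CTG CGT GTC TAC ATT TAT ATC ATG CCC — no ATG→stop ORF.
Frame +2: TGC GTG TCT ACA TTT ATA TCA TGC CCA — no ATG→stop ORF.
Frame +3: GCG TGT CTA CAT TTA TAT CAT GCC CAT — no ATG→stop ORF.
Frame -1: ATG GGC ATG ATA TAA ATG TAG ACA CGC — ATG at 1, stop TAA at 13 → 15 nt; ATG at 7, stop TAA at 13 → 9 nt; ATG at 16, stop TAG at 19 → 6 nt.
Frame -2: TGG GCA TGA TAT AAA TGT AGA CAC GCA — no ATG→stop ORF.
Frame -3: GGG CAT GAT ATA AAT GTA GAC ACG CAG — no ATG→stop ORF.
Longest ORF is 15 nt in frame -1 (positions 1–15).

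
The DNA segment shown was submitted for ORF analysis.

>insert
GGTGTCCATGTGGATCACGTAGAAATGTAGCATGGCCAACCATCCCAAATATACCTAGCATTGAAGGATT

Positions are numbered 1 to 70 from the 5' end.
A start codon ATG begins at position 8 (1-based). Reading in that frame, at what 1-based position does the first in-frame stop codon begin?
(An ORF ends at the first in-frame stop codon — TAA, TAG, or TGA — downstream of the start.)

20

Codons from position 8: ATG (8–10), TGG (11–13), ATC (14–16), ACG (17–19), TAG (20–22).
TAG is a stop codon; it begins at position 20.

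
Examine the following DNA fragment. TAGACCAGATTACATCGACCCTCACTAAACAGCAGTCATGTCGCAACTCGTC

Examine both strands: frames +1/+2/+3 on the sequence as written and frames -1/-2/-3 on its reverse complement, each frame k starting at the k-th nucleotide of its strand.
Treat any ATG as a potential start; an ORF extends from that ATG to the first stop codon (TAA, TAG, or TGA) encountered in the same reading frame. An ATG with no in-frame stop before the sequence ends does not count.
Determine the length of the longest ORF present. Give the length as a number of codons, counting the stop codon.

5

Reverse complement (5'→3'): GACGAGTTGCGACATGACTGCTGTTTAGTGAGGGTCGATGTAATCTGGTCTA
Frame +1: TAG ACC AGA TTA CAT CGA CCC TCA CTA AAC AGC AGT CAT GTC GCA ACT CGT — no ATG→stop ORF.
Frame +2: AGA CCA GAT TAC ATC GAC CCT CAC TAA ACA GCA GTC ATG TCG CAA CTC GTC — no ATG→stop ORF.
Frame +3: GAC CAG ATT ACA TCG ACC CTC ACT AAA CAG CAG TCA TGT CGC AAC TCG — no ATG→stop ORF.
Frame -1: GAC GAG TTG CGA CAT GAC TGC TGT TTA GTG AGG GTC GAT GTA ATC TGG TCT — no ATG→stop ORF.
Frame -2: ACG AGT TGC GAC ATG ACT GCT GTT TAG TGA GGG TCG ATG TAA TCT GGT CTA — ATG at 14, stop TAG at 26 → 15 nt; ATG at 38, stop TAA at 41 → 6 nt.
Frame -3: CGA GTT GCG ACA TGA CTG CTG TTT AGT GAG GGT CGA TGT AAT CTG GTC — no ATG→stop ORF.
Longest: frame -2, positions 14–28, 15 nt = 5 codons = 4 aa. → 5 codons.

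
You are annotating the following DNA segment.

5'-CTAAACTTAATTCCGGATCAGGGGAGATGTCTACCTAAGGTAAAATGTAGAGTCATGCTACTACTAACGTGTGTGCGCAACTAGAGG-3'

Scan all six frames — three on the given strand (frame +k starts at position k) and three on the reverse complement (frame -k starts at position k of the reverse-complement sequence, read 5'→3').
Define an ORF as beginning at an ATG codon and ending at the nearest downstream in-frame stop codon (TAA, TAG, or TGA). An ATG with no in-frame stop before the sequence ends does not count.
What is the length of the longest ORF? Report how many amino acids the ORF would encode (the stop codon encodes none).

12

Reverse complement (5'→3'): CCTCTAGTTGCGCACACACGTTAGTAGTAGCATGACTCTACATTTTACCTTAGGTAGACATCTCCCCTGATCCGGAATTAAGTTTAG
Frame +1: CTA AAC TTA ATT CCG GAT CAG GGG AGA TGT CTA CCT AAG GTA AAA TGT AGA GTC ATG CTA CTA CTA ACG TGT GTG CGC AAC TAG AGG — ATG at 55, stop TAG at 82 → 30 nt.
Frame +2: TAA ACT TAA TTC CGG ATC AGG GGA GAT GTC TAC CTA AGG TAA AAT GTA GAG TCA TGC TAC TAC TAA CGT GTG TGC GCA ACT AGA — no ATG→stop ORF.
Frame +3: AAA CTT AAT TCC GGA TCA GGG GAG ATG TCT ACC TAA GGT AAA ATG TAG AGT CAT GCT ACT ACT AAC GTG TGT GCG CAA CTA GAG — ATG at 27, stop TAA at 36 → 12 nt; ATG at 45, stop TAG at 48 → 6 nt.
Frame -1: CCT CTA GTT GCG CAC ACA CGT TAG TAG TAG CAT GAC TCT ACA TTT TAC CTT AGG TAG ACA TCT CCC CTG ATC CGG AAT TAA GTT TAG — no ATG→stop ORF.
Frame -2: CTC TAG TTG CGC ACA CAC GTT AGT AGT AGC ATG ACT CTA CAT TTT ACC TTA GGT AGA CAT CTC CCC TGA TCC GGA ATT AAG TTT — ATG at 32, stop TGA at 68 → 39 nt.
Frame -3: TCT AGT TGC GCA CAC ACG TTA GTA GTA GCA TGA CTC TAC ATT TTA CCT TAG GTA GAC ATC TCC CCT GAT CCG GAA TTA AGT TTA — no ATG→stop ORF.
Longest: frame -2, positions 32–70, 39 nt = 13 codons = 12 aa. → 12 amino acids.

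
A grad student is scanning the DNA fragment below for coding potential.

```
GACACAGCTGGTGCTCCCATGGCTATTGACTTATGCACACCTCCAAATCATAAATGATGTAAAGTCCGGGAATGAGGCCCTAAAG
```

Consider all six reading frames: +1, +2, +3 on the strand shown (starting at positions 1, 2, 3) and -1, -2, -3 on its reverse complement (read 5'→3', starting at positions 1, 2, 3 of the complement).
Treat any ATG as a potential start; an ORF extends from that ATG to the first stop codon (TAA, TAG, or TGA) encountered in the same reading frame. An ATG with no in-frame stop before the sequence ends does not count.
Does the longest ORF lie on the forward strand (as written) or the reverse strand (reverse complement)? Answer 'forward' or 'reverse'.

Reverse complement (5'→3'): CTTTAGGGCCTCATTCCCGGACTTTACATCATTTATGATTTGGAGGTGTGCATAAGTCAATAGCCATGGGAGCACCAGCTGTGTC
Frame +1: GAC ACA GCT GGT GCT CCC ATG GCT ATT GAC TTA TGC ACA CCT CCA AAT CAT AAA TGA TGT AAA GTC CGG GAA TGA GGC CCT AAA — ATG at 19, stop TGA at 55 → 39 nt.
Frame +2: ACA CAG CTG GTG CTC CCA TGG CTA TTG ACT TAT GCA CAC CTC CAA ATC ATA AAT GAT GTA AAG TCC GGG AAT GAG GCC CTA AAG — no ATG→stop ORF.
Frame +3: CAC AGC TGG TGC TCC CAT GGC TAT TGA CTT ATG CAC ACC TCC AAA TCA TAA ATG ATG TAA AGT CCG GGA ATG AGG CCC TAA — ATG at 33, stop TAA at 51 → 21 nt; ATG at 54, stop TAA at 60 → 9 nt; ATG at 57, stop TAA at 60 → 6 nt; ATG at 72, stop TAA at 81 → 12 nt.
Frame -1: CTT TAG GGC CTC ATT CCC GGA CTT TAC ATC ATT TAT GAT TTG GAG GTG TGC ATA AGT CAA TAG CCA TGG GAG CAC CAG CTG TGT — no ATG→stop ORF.
Frame -2: TTT AGG GCC TCA TTC CCG GAC TTT ACA TCA TTT ATG ATT TGG AGG TGT GCA TAA GTC AAT AGC CAT GGG AGC ACC AGC TGT GTC — ATG at 35, stop TAA at 53 → 21 nt.
Frame -3: TTA GGG CCT CAT TCC CGG ACT TTA CAT CAT TTA TGA TTT GGA GGT GTG CAT AAG TCA ATA GCC ATG GGA GCA CCA GCT GTG — no ATG→stop ORF.
Forward-strand max 39 nt; reverse-strand max 21 nt. The forward strand has the longer ORF.

forward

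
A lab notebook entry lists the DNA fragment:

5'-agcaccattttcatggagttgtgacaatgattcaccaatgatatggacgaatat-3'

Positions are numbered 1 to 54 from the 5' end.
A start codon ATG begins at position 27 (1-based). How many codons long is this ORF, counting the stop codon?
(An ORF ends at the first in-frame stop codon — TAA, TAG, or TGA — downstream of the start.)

Codons from position 27: ATG (27–29), ATT (30–32), CAC (33–35), CAA (36–38), TGA (39–41).
TGA is the first in-frame stop; that's 5 codons including the stop.

5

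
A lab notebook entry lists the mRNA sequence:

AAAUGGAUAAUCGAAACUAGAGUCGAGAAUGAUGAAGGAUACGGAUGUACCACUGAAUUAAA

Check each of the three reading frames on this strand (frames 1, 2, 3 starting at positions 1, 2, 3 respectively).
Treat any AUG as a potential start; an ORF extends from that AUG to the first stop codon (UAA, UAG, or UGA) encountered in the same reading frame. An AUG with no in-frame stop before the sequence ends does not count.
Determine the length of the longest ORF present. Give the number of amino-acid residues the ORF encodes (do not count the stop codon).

Frame 1: AAA UGG AUA AUC GAA ACU AGA GUC GAG AAU GAU GAA GGA UAC GGA UGU ACC ACU GAA UUA — no AUG→stop ORF.
Frame 2: AAU GGA UAA UCG AAA CUA GAG UCG AGA AUG AUG AAG GAU ACG GAU GUA CCA CUG AAU UAA — AUG at 29, stop UAA at 59 → 33 nt; AUG at 32, stop UAA at 59 → 30 nt.
Frame 3: AUG GAU AAU CGA AAC UAG AGU CGA GAA UGA UGA AGG AUA CGG AUG UAC CAC UGA AUU AAA — AUG at 3, stop UAG at 18 → 18 nt; AUG at 45, stop UGA at 54 → 12 nt.
Longest: frame 2, positions 29–61, 33 nt = 11 codons = 10 aa. → 10 amino acids.

10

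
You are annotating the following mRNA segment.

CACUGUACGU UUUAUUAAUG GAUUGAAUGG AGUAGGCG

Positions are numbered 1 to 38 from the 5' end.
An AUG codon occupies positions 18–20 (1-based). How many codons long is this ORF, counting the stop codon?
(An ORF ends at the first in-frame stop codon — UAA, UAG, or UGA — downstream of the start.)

3

Codons from position 18: AUG (18–20), GAU (21–23), UGA (24–26).
UGA is the first in-frame stop; that's 3 codons including the stop.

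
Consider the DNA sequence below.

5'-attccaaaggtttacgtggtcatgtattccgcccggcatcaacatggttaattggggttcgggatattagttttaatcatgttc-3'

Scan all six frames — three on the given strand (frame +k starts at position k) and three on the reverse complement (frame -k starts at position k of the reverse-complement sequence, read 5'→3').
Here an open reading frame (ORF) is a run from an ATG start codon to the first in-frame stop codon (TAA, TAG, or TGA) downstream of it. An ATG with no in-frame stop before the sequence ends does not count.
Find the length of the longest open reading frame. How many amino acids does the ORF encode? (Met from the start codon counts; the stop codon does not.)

10

Reverse complement (5'→3'): GAACATGATTAAAACTAATATCCCGAACCCCAATTAACCATGTTGATGCCGGGCGGAATACATGACCACGTAAACCTTTGGAAT
Frame +1: ATT CCA AAG GTT TAC GTG GTC ATG TAT TCC GCC CGG CAT CAA CAT GGT TAA TTG GGG TTC GGG ATA TTA GTT TTA ATC ATG TTC — ATG at 22, stop TAA at 49 → 30 nt.
Frame +2: TTC CAA AGG TTT ACG TGG TCA TGT ATT CCG CCC GGC ATC AAC ATG GTT AAT TGG GGT TCG GGA TAT TAG TTT TAA TCA TGT — ATG at 44, stop TAG at 68 → 27 nt.
Frame +3: TCC AAA GGT TTA CGT GGT CAT GTA TTC CGC CCG GCA TCA ACA TGG TTA ATT GGG GTT CGG GAT ATT AGT TTT AAT CAT GTT — no ATG→stop ORF.
Frame -1: GAA CAT GAT TAA AAC TAA TAT CCC GAA CCC CAA TTA ACC ATG TTG ATG CCG GGC GGA ATA CAT GAC CAC GTA AAC CTT TGG AAT — no ATG→stop ORF.
Frame -2: AAC ATG ATT AAA ACT AAT ATC CCG AAC CCC AAT TAA CCA TGT TGA TGC CGG GCG GAA TAC ATG ACC ACG TAA ACC TTT GGA — ATG at 5, stop TAA at 35 → 33 nt; ATG at 62, stop TAA at 71 → 12 nt.
Frame -3: ACA TGA TTA AAA CTA ATA TCC CGA ACC CCA ATT AAC CAT GTT GAT GCC GGG CGG AAT ACA TGA CCA CGT AAA CCT TTG GAA — no ATG→stop ORF.
Longest: frame -2, positions 5–37, 33 nt = 11 codons = 10 aa. → 10 amino acids.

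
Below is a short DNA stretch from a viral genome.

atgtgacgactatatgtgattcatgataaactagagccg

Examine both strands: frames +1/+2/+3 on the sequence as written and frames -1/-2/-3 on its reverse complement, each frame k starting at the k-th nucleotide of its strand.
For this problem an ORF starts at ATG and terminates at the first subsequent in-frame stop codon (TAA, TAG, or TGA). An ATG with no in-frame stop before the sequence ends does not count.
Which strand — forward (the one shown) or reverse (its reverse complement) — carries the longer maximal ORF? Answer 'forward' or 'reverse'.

reverse

Reverse complement (5'→3'): CGGCTCTAGTTTATCATGAATCACATATAGTCGTCACAT
Frame +1: ATG TGA CGA CTA TAT GTG ATT CAT GAT AAA CTA GAG CCG — ATG at 1, stop TGA at 4 → 6 nt.
Frame +2: TGT GAC GAC TAT ATG TGA TTC ATG ATA AAC TAG AGC — ATG at 14, stop TGA at 17 → 6 nt; ATG at 23, stop TAG at 32 → 12 nt.
Frame +3: GTG ACG ACT ATA TGT GAT TCA TGA TAA ACT AGA GCC — no ATG→stop ORF.
Frame -1: CGG CTC TAG TTT ATC ATG AAT CAC ATA TAG TCG TCA CAT — ATG at 16, stop TAG at 28 → 15 nt.
Frame -2: GGC TCT AGT TTA TCA TGA ATC ACA TAT AGT CGT CAC — no ATG→stop ORF.
Frame -3: GCT CTA GTT TAT CAT GAA TCA CAT ATA GTC GTC ACA — no ATG→stop ORF.
Forward-strand max 12 nt; reverse-strand max 15 nt. The reverse strand has the longer ORF.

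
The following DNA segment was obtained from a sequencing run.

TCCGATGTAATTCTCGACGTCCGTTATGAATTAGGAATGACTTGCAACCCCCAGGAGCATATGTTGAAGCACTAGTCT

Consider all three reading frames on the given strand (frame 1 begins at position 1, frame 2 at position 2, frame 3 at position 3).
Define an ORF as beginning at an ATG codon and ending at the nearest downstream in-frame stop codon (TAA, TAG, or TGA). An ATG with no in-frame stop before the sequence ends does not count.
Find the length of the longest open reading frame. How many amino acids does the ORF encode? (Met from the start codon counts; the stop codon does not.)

12

Frame 1: TCC GAT GTA ATT CTC GAC GTC CGT TAT GAA TTA GGA ATG ACT TGC AAC CCC CAG GAG CAT ATG TTG AAG CAC TAG TCT — ATG at 37, stop TAG at 73 → 39 nt; ATG at 61, stop TAG at 73 → 15 nt.
Frame 2: CCG ATG TAA TTC TCG ACG TCC GTT ATG AAT TAG GAA TGA CTT GCA ACC CCC AGG AGC ATA TGT TGA AGC ACT AGT — ATG at 5, stop TAA at 8 → 6 nt; ATG at 26, stop TAG at 32 → 9 nt.
Frame 3: CGA TGT AAT TCT CGA CGT CCG TTA TGA ATT AGG AAT GAC TTG CAA CCC CCA GGA GCA TAT GTT GAA GCA CTA GTC — no ATG→stop ORF.
Longest: frame 1, positions 37–75, 39 nt = 13 codons = 12 aa. → 12 amino acids.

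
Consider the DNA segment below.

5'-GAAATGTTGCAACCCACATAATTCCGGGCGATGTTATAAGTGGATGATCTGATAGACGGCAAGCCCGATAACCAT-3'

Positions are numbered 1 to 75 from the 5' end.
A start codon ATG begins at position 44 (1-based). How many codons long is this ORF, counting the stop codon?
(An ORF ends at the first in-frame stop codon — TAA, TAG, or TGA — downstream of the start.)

Codons from position 44: ATG (44–46), ATC (47–49), TGA (50–52).
TGA is the first in-frame stop; that's 3 codons including the stop.

3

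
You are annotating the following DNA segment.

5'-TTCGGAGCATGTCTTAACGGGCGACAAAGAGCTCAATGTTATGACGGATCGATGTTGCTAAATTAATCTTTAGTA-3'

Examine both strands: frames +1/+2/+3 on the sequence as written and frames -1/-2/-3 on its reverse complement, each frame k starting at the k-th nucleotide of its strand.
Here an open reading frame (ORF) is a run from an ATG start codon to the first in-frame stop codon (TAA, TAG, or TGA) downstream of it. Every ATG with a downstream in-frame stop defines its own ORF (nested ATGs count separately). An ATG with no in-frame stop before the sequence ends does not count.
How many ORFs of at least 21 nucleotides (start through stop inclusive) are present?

1

Reverse complement (5'→3'): TACTAAAGATTAATTTAGCAACATCGATCCGTCATAACATTGAGCTCTTTGTCGCCCGTTAAGACATGCTCCGAA
Frame +1: TTC GGA GCA TGT CTT AAC GGG CGA CAA AGA GCT CAA TGT TAT GAC GGA TCG ATG TTG CTA AAT TAA TCT TTA GTA — ATG at 52, stop TAA at 64 → 15 nt.
Frame +2: TCG GAG CAT GTC TTA ACG GGC GAC AAA GAG CTC AAT GTT ATG ACG GAT CGA TGT TGC TAA ATT AAT CTT TAG — ATG at 41, stop TAA at 59 → 21 nt.
Frame +3: CGG AGC ATG TCT TAA CGG GCG ACA AAG AGC TCA ATG TTA TGA CGG ATC GAT GTT GCT AAA TTA ATC TTT AGT — ATG at 9, stop TAA at 15 → 9 nt; ATG at 36, stop TGA at 42 → 9 nt.
Frame -1: TAC TAA AGA TTA ATT TAG CAA CAT CGA TCC GTC ATA ACA TTG AGC TCT TTG TCG CCC GTT AAG ACA TGC TCC GAA — no ATG→stop ORF.
Frame -2: ACT AAA GAT TAA TTT AGC AAC ATC GAT CCG TCA TAA CAT TGA GCT CTT TGT CGC CCG TTA AGA CAT GCT CCG — no ATG→stop ORF.
Frame -3: CTA AAG ATT AAT TTA GCA ACA TCG ATC CGT CAT AAC ATT GAG CTC TTT GTC GCC CGT TAA GAC ATG CTC CGA — no ATG→stop ORF.
ORFs ≥ 21 nucleotides: frame +2 41–61 (21 nucleotides). Count = 1.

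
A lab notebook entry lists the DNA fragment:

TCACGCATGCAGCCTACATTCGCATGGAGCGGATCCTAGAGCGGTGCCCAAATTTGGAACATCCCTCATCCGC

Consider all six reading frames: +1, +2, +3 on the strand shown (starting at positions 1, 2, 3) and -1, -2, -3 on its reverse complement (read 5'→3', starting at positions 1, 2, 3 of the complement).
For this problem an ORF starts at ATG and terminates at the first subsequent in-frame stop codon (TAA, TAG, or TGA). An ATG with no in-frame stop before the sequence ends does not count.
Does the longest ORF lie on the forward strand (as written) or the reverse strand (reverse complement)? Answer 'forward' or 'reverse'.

Reverse complement (5'→3'): GCGGATGAGGGATGTTCCAAATTTGGGCACCGCTCTAGGATCCGCTCCATGCGAATGTAGGCTGCATGCGTGA
Frame +1: TCA CGC ATG CAG CCT ACA TTC GCA TGG AGC GGA TCC TAG AGC GGT GCC CAA ATT TGG AAC ATC CCT CAT CCG — ATG at 7, stop TAG at 37 → 33 nt.
Frame +2: CAC GCA TGC AGC CTA CAT TCG CAT GGA GCG GAT CCT AGA GCG GTG CCC AAA TTT GGA ACA TCC CTC ATC CGC — no ATG→stop ORF.
Frame +3: ACG CAT GCA GCC TAC ATT CGC ATG GAG CGG ATC CTA GAG CGG TGC CCA AAT TTG GAA CAT CCC TCA TCC — no ATG→stop ORF.
Frame -1: GCG GAT GAG GGA TGT TCC AAA TTT GGG CAC CGC TCT AGG ATC CGC TCC ATG CGA ATG TAG GCT GCA TGC GTG — ATG at 49, stop TAG at 58 → 12 nt; ATG at 55, stop TAG at 58 → 6 nt.
Frame -2: CGG ATG AGG GAT GTT CCA AAT TTG GGC ACC GCT CTA GGA TCC GCT CCA TGC GAA TGT AGG CTG CAT GCG TGA — ATG at 5, stop TGA at 71 → 69 nt.
Frame -3: GGA TGA GGG ATG TTC CAA ATT TGG GCA CCG CTC TAG GAT CCG CTC CAT GCG AAT GTA GGC TGC ATG CGT — ATG at 12, stop TAG at 36 → 27 nt.
Forward-strand max 33 nt; reverse-strand max 69 nt. The reverse strand has the longer ORF.

reverse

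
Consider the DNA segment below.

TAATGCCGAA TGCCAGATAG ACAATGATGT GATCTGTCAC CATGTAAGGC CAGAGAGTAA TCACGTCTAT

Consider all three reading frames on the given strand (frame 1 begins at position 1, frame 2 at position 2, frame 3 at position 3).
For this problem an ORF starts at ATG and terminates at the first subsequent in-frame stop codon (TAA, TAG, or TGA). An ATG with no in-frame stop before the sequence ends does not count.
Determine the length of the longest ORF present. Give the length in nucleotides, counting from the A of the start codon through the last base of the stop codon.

18

Frame 1: TAA TGC CGA ATG CCA GAT AGA CAA TGA TGT GAT CTG TCA CCA TGT AAG GCC AGA GAG TAA TCA CGT CTA — ATG at 10, stop TGA at 25 → 18 nt.
Frame 2: AAT GCC GAA TGC CAG ATA GAC AAT GAT GTG ATC TGT CAC CAT GTA AGG CCA GAG AGT AAT CAC GTC TAT — no ATG→stop ORF.
Frame 3: ATG CCG AAT GCC AGA TAG ACA ATG ATG TGA TCT GTC ACC ATG TAA GGC CAG AGA GTA ATC ACG TCT — ATG at 3, stop TAG at 18 → 18 nt; ATG at 24, stop TGA at 30 → 9 nt; ATG at 27, stop TGA at 30 → 6 nt; ATG at 42, stop TAA at 45 → 6 nt.
Longest: frame 1, positions 10–27, 18 nt = 6 codons = 5 aa. → 18 nucleotides.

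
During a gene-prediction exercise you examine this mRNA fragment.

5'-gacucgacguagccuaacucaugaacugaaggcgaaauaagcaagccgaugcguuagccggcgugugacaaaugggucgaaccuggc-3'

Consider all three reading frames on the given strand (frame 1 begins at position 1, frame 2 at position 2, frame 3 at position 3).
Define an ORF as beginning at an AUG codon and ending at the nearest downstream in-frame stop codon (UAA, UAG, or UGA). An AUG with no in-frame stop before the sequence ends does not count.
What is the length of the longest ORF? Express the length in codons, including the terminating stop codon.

Frame 1: GAC UCG ACG UAG CCU AAC UCA UGA ACU GAA GGC GAA AUA AGC AAG CCG AUG CGU UAG CCG GCG UGU GAC AAA UGG GUC GAA CCU GGC — AUG at 49, stop UAG at 55 → 9 nt.
Frame 2: ACU CGA CGU AGC CUA ACU CAU GAA CUG AAG GCG AAA UAA GCA AGC CGA UGC GUU AGC CGG CGU GUG ACA AAU GGG UCG AAC CUG — no AUG→stop ORF.
Frame 3: CUC GAC GUA GCC UAA CUC AUG AAC UGA AGG CGA AAU AAG CAA GCC GAU GCG UUA GCC GGC GUG UGA CAA AUG GGU CGA ACC UGG — AUG at 21, stop UGA at 27 → 9 nt.
Longest: frame 1, positions 49–57, 9 nt = 3 codons = 2 aa. → 3 codons.

3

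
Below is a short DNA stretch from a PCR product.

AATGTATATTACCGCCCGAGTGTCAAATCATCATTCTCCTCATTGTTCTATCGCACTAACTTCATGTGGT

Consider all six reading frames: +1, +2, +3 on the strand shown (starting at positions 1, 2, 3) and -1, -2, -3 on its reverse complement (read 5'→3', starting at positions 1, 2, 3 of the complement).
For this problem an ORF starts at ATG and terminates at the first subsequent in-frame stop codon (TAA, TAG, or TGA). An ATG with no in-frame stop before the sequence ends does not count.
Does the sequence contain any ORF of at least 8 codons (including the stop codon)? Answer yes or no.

no

Reverse complement (5'→3'): ACCACATGAAGTTAGTGCGATAGAACAATGAGGAGAATGATGATTTGACACTCGGGCGGTAATATACATT
Frame +1: AAT GTA TAT TAC CGC CCG AGT GTC AAA TCA TCA TTC TCC TCA TTG TTC TAT CGC ACT AAC TTC ATG TGG — no ATG→stop ORF.
Frame +2: ATG TAT ATT ACC GCC CGA GTG TCA AAT CAT CAT TCT CCT CAT TGT TCT ATC GCA CTA ACT TCA TGT GGT — no ATG→stop ORF.
Frame +3: TGT ATA TTA CCG CCC GAG TGT CAA ATC ATC ATT CTC CTC ATT GTT CTA TCG CAC TAA CTT CAT GTG — no ATG→stop ORF.
Frame -1: ACC ACA TGA AGT TAG TGC GAT AGA ACA ATG AGG AGA ATG ATG ATT TGA CAC TCG GGC GGT AAT ATA CAT — ATG at 28, stop TGA at 46 → 21 nt; ATG at 37, stop TGA at 46 → 12 nt; ATG at 40, stop TGA at 46 → 9 nt.
Frame -2: CCA CAT GAA GTT AGT GCG ATA GAA CAA TGA GGA GAA TGA TGA TTT GAC ACT CGG GCG GTA ATA TAC ATT — no ATG→stop ORF.
Frame -3: CAC ATG AAG TTA GTG CGA TAG AAC AAT GAG GAG AAT GAT GAT TTG ACA CTC GGG CGG TAA TAT ACA — ATG at 6, stop TAG at 21 → 18 nt.
Largest ORF found is 7 codons < 8, so no.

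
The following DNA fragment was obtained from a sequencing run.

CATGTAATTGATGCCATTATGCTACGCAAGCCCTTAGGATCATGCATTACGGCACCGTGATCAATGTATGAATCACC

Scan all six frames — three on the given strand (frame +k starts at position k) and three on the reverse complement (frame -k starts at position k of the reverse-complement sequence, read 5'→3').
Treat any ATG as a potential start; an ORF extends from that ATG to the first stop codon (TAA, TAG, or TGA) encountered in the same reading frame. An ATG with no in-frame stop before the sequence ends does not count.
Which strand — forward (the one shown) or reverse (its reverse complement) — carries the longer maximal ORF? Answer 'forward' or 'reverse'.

forward

Reverse complement (5'→3'): GGTGATTCATACATTGATCACGGTGCCGTAATGCATGATCCTAAGGGCTTGCGTAGCATAATGGCATCAATTACATG
Frame +1: CAT GTA ATT GAT GCC ATT ATG CTA CGC AAG CCC TTA GGA TCA TGC ATT ACG GCA CCG TGA TCA ATG TAT GAA TCA — ATG at 19, stop TGA at 58 → 42 nt.
Frame +2: ATG TAA TTG ATG CCA TTA TGC TAC GCA AGC CCT TAG GAT CAT GCA TTA CGG CAC CGT GAT CAA TGT ATG AAT CAC — ATG at 2, stop TAA at 5 → 6 nt; ATG at 11, stop TAG at 35 → 27 nt.
Frame +3: TGT AAT TGA TGC CAT TAT GCT ACG CAA GCC CTT AGG ATC ATG CAT TAC GGC ACC GTG ATC AAT GTA TGA ATC ACC — ATG at 42, stop TGA at 69 → 30 nt.
Frame -1: GGT GAT TCA TAC ATT GAT CAC GGT GCC GTA ATG CAT GAT CCT AAG GGC TTG CGT AGC ATA ATG GCA TCA ATT ACA — no ATG→stop ORF.
Frame -2: GTG ATT CAT ACA TTG ATC ACG GTG CCG TAA TGC ATG ATC CTA AGG GCT TGC GTA GCA TAA TGG CAT CAA TTA CAT — ATG at 35, stop TAA at 59 → 27 nt.
Frame -3: TGA TTC ATA CAT TGA TCA CGG TGC CGT AAT GCA TGA TCC TAA GGG CTT GCG TAG CAT AAT GGC ATC AAT TAC ATG — no ATG→stop ORF.
Forward-strand max 42 nt; reverse-strand max 27 nt. The forward strand has the longer ORF.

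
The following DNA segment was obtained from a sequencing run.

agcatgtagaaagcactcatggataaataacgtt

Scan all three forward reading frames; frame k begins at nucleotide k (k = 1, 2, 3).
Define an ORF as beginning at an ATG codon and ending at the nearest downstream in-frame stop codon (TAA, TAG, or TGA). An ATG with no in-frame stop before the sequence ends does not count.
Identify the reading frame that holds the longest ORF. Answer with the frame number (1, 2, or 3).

Frame 1: AGC ATG TAG AAA GCA CTC ATG GAT AAA TAA CGT — ATG at 4, stop TAG at 7 → 6 nt; ATG at 19, stop TAA at 28 → 12 nt.
Frame 2: GCA TGT AGA AAG CAC TCA TGG ATA AAT AAC GTT — no ATG→stop ORF.
Frame 3: CAT GTA GAA AGC ACT CAT GGA TAA ATA ACG — no ATG→stop ORF.
Longest ORF is 12 nt in frame 1 (positions 19–30).

1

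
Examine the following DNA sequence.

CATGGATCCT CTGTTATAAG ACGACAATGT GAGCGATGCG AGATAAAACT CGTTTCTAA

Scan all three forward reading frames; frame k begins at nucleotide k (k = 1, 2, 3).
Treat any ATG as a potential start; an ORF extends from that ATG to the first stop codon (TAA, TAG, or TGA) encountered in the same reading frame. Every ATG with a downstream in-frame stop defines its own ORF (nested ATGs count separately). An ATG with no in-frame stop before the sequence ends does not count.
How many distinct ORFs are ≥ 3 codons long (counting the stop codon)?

2

Frame 1: CAT GGA TCC TCT GTT ATA AGA CGA CAA TGT GAG CGA TGC GAG ATA AAA CTC GTT TCT — no ATG→stop ORF.
Frame 2: ATG GAT CCT CTG TTA TAA GAC GAC AAT GTG AGC GAT GCG AGA TAA AAC TCG TTT CTA — ATG at 2, stop TAA at 17 → 18 nt.
Frame 3: TGG ATC CTC TGT TAT AAG ACG ACA ATG TGA GCG ATG CGA GAT AAA ACT CGT TTC TAA — ATG at 27, stop TGA at 30 → 6 nt; ATG at 36, stop TAA at 57 → 24 nt.
ORFs ≥ 3 codons: frame 2 2–19 (6 codons), frame 3 36–59 (8 codons). Count = 2.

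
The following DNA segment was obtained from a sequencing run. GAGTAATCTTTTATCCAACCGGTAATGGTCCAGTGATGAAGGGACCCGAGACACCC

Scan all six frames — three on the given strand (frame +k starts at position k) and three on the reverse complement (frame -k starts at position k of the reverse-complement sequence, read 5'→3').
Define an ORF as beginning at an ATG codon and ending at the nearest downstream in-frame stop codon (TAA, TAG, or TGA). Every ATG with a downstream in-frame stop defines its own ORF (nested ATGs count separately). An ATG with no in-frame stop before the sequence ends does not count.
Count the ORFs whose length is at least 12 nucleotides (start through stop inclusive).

Reverse complement (5'→3'): GGGTGTCTCGGGTCCCTTCATCACTGGACCATTACCGGTTGGATAAAAGATTACTC
Frame +1: GAG TAA TCT TTT ATC CAA CCG GTA ATG GTC CAG TGA TGA AGG GAC CCG AGA CAC — ATG at 25, stop TGA at 34 → 12 nt.
Frame +2: AGT AAT CTT TTA TCC AAC CGG TAA TGG TCC AGT GAT GAA GGG ACC CGA GAC ACC — no ATG→stop ORF.
Frame +3: GTA ATC TTT TAT CCA ACC GGT AAT GGT CCA GTG ATG AAG GGA CCC GAG ACA CCC — no ATG→stop ORF.
Frame -1: GGG TGT CTC GGG TCC CTT CAT CAC TGG ACC ATT ACC GGT TGG ATA AAA GAT TAC — no ATG→stop ORF.
Frame -2: GGT GTC TCG GGT CCC TTC ATC ACT GGA CCA TTA CCG GTT GGA TAA AAG ATT ACT — no ATG→stop ORF.
Frame -3: GTG TCT CGG GTC CCT TCA TCA CTG GAC CAT TAC CGG TTG GAT AAA AGA TTA CTC — no ATG→stop ORF.
ORFs ≥ 12 nucleotides: frame +1 25–36 (12 nucleotides). Count = 1.

1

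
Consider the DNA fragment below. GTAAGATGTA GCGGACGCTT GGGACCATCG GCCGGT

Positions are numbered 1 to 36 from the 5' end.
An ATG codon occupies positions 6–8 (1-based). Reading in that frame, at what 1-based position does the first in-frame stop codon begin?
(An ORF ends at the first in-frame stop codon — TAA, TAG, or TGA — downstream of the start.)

9

Codons from position 6: ATG (6–8), TAG (9–11).
TAG is a stop codon; it begins at position 9.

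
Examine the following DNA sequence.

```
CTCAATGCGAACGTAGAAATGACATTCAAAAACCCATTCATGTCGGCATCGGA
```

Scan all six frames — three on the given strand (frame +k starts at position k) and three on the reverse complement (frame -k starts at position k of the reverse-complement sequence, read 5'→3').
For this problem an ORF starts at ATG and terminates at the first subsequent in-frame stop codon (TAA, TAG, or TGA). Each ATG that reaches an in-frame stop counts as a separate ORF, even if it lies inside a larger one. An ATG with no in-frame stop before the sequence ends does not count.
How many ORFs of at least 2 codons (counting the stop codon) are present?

Reverse complement (5'→3'): TCCGATGCCGACATGAATGGGTTTTTGAATGTCATTTCTACGTTCGCATTGAG
Frame +1: CTC AAT GCG AAC GTA GAA ATG ACA TTC AAA AAC CCA TTC ATG TCG GCA TCG — no ATG→stop ORF.
Frame +2: TCA ATG CGA ACG TAG AAA TGA CAT TCA AAA ACC CAT TCA TGT CGG CAT CGG — ATG at 5, stop TAG at 14 → 12 nt.
Frame +3: CAA TGC GAA CGT AGA AAT GAC ATT CAA AAA CCC ATT CAT GTC GGC ATC GGA — no ATG→stop ORF.
Frame -1: TCC GAT GCC GAC ATG AAT GGG TTT TTG AAT GTC ATT TCT ACG TTC GCA TTG — no ATG→stop ORF.
Frame -2: CCG ATG CCG ACA TGA ATG GGT TTT TGA ATG TCA TTT CTA CGT TCG CAT TGA — ATG at 5, stop TGA at 14 → 12 nt; ATG at 17, stop TGA at 26 → 12 nt; ATG at 29, stop TGA at 50 → 24 nt.
Frame -3: CGA TGC CGA CAT GAA TGG GTT TTT GAA TGT CAT TTC TAC GTT CGC ATT GAG — no ATG→stop ORF.
ORFs ≥ 2 codons: frame +2 5–16 (4 codons), frame -2 5–16 (4 codons), frame -2 17–28 (4 codons), frame -2 29–52 (8 codons). Count = 4.

4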